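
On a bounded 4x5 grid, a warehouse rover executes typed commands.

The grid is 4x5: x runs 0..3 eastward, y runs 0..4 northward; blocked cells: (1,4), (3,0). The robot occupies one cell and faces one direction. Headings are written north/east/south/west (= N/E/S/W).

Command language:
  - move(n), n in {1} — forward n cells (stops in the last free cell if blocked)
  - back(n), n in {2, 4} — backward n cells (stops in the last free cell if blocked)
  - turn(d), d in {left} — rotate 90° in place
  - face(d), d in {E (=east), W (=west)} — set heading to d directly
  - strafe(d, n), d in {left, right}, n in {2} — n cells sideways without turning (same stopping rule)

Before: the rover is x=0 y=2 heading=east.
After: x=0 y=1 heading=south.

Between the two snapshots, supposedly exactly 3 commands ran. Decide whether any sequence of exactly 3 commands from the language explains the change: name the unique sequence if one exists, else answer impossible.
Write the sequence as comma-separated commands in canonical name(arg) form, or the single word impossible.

face(W), turn(left), move(1)

key: running move(1) before face(W) would end elsewhere — order is forced
initial: x=0 y=2 heading=east
t=1 face(W) ⇒ x=0 y=2 heading=west
t=2 turn(left) ⇒ x=0 y=2 heading=south
t=3 move(1) ⇒ x=0 y=1 heading=south
no rival 3-sequence matches.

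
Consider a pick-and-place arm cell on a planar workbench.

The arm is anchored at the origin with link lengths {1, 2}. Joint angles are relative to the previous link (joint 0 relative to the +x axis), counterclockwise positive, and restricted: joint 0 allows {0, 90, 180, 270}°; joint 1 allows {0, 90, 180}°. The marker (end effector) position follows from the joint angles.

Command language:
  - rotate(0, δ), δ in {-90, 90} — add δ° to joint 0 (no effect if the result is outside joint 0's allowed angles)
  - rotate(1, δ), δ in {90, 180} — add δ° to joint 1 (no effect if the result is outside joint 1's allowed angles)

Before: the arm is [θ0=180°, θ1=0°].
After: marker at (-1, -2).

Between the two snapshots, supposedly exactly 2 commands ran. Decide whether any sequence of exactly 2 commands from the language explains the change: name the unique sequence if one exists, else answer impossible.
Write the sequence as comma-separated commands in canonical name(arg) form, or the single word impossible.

rotate(1, 90), rotate(1, 180)

key: running rotate(1, 180) before rotate(1, 90) would end elsewhere — order is forced
begin: [θ0=180°, θ1=0°]
step 1 (rotate(1, 90)): [θ0=180°, θ1=90°]
step 2 (rotate(1, 180)): [θ0=180°, θ1=90°]
no rival 2-sequence matches.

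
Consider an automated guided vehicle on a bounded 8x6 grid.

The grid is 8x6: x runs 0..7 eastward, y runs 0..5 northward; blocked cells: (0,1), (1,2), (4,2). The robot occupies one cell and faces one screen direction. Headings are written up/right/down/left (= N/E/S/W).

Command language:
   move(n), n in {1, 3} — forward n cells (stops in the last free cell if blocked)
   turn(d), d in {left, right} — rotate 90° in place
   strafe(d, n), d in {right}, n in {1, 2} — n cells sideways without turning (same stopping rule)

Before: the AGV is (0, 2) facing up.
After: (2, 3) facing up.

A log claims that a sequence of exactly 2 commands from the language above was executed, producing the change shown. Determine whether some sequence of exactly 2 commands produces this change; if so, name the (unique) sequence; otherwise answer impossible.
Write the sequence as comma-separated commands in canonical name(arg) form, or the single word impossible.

key: still facing N at the end — nothing in the sequence rotates
t0: (0, 2) facing up
t=1 move(1) ⇒ (0, 3) facing up
t=2 strafe(right, 2) ⇒ (2, 3) facing up
all 36 alternatives checked — unique.

move(1), strafe(right, 2)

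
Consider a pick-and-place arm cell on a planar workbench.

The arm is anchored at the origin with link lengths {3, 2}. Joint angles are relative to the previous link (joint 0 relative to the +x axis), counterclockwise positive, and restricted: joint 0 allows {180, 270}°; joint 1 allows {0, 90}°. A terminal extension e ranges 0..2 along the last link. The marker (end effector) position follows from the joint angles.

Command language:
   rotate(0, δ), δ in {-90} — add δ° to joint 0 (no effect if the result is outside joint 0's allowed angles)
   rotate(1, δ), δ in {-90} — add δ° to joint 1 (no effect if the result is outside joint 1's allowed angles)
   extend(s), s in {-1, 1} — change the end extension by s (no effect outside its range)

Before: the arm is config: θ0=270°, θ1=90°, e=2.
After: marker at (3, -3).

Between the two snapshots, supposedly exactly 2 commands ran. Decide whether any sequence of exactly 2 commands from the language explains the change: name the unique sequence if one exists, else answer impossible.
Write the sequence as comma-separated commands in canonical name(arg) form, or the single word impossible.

extend(1), extend(-1)

key: order matters: swapping extend(1) and extend(-1) lands elsewhere
begin: config: θ0=270°, θ1=90°, e=2
step 1 (extend(1)): config: θ0=270°, θ1=90°, e=2
step 2 (extend(-1)): config: θ0=270°, θ1=90°, e=1
no rival 2-sequence matches.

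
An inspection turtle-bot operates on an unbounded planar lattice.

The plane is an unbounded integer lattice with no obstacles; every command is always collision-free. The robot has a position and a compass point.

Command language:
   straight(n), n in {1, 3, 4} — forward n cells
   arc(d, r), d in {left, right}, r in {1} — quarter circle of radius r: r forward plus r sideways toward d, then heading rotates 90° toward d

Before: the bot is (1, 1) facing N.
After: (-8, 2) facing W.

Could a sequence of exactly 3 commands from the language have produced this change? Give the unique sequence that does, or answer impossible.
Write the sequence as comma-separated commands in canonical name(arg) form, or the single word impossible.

key: position moved to (-8,2) AND the heading swung to W — translation plus rotation needed
begin: (1, 1) facing N
[1] after arc(left, 1): (0, 2) facing W
[2] after straight(4): (-4, 2) facing W
[3] after straight(4): (-8, 2) facing W
no other 3-command option fits: unique.

arc(left, 1), straight(4), straight(4)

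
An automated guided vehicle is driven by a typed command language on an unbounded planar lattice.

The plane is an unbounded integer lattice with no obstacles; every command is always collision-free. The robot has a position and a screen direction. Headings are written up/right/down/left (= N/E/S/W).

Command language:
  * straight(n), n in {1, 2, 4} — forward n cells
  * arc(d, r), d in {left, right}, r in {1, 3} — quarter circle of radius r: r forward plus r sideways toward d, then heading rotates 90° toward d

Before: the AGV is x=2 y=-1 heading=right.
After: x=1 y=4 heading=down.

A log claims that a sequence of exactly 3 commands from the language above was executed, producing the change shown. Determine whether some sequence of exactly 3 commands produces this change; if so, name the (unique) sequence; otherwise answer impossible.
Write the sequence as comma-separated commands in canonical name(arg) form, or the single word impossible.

arc(left, 3), arc(left, 3), arc(left, 1)

key: position moved to (1,4) AND the heading swung to S — translation plus rotation needed
t0: x=2 y=-1 heading=right
step 1 (arc(left, 3)): x=5 y=2 heading=up
step 2 (arc(left, 3)): x=2 y=5 heading=left
step 3 (arc(left, 1)): x=1 y=4 heading=down
no other 3-command option fits: unique.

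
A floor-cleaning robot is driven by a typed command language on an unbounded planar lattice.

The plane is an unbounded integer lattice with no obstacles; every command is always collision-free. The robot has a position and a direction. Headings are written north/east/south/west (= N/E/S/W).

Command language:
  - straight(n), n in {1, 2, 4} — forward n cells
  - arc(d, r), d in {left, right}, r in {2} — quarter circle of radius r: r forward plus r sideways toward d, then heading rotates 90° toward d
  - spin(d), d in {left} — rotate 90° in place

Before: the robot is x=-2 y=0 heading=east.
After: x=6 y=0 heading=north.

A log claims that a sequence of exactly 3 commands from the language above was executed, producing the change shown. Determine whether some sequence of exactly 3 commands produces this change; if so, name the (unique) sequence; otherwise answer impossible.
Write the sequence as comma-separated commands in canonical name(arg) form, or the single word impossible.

straight(4), straight(4), spin(left)

key: position moved to (6,0) AND the heading swung to N — translation plus rotation needed
t0: x=-2 y=0 heading=east
1. straight(4) → x=2 y=0 heading=east
2. straight(4) → x=6 y=0 heading=east
3. spin(left) → x=6 y=0 heading=north
uniquely the one of 216 3-step routes that fits.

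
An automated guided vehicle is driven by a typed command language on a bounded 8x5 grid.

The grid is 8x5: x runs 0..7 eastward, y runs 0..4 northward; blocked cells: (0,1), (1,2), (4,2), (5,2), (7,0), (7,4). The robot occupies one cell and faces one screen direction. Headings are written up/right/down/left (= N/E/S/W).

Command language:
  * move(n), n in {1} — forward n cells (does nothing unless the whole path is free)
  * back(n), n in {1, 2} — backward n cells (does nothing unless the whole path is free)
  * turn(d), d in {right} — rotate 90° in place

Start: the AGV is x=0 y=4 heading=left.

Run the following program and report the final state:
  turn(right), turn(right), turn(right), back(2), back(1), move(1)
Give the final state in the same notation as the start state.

begin: x=0 y=4 heading=left
1. turn(right) → x=0 y=4 heading=up
2. turn(right) → x=0 y=4 heading=right
3. turn(right) → x=0 y=4 heading=down
4. back(2) → x=0 y=4 heading=down
5. back(1) → x=0 y=4 heading=down
6. move(1) → x=0 y=3 heading=down

x=0 y=3 heading=down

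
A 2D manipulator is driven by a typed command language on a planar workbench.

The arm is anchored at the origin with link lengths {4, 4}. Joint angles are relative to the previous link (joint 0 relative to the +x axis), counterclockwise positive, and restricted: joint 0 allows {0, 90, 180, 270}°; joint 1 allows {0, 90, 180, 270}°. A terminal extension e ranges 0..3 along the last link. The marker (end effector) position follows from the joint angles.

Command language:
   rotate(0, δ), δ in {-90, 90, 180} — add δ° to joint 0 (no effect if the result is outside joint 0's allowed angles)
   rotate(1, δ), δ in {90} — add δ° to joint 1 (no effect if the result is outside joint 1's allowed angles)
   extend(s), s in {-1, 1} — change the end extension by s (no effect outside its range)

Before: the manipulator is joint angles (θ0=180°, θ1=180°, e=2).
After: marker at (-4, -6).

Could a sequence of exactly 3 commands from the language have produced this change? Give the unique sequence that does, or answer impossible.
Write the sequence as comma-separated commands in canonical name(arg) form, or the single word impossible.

rotate(1, 90), rotate(1, 90), rotate(1, 90)

t0: joint angles (θ0=180°, θ1=180°, e=2)
t=1 rotate(1, 90) ⇒ joint angles (θ0=180°, θ1=270°, e=2)
t=2 rotate(1, 90) ⇒ joint angles (θ0=180°, θ1=0°, e=2)
t=3 rotate(1, 90) ⇒ joint angles (θ0=180°, θ1=90°, e=2)
uniquely the one of 216 3-step routes that fits.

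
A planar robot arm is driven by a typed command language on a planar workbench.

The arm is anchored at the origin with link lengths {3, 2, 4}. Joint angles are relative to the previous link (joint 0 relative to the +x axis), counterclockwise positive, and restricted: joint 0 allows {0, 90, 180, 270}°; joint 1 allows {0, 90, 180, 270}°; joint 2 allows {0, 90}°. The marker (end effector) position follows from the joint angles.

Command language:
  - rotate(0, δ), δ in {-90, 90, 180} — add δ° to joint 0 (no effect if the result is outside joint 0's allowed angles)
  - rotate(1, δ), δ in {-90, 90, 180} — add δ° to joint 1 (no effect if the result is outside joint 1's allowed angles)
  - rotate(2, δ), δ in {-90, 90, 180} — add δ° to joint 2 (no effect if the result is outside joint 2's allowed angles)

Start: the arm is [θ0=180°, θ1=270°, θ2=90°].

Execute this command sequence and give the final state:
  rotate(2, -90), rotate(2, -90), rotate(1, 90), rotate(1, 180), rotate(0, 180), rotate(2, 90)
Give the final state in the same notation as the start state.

[θ0=0°, θ1=180°, θ2=90°]

initial: [θ0=180°, θ1=270°, θ2=90°]
step 1 (rotate(2, -90)): [θ0=180°, θ1=270°, θ2=0°]
step 2 (rotate(2, -90)): [θ0=180°, θ1=270°, θ2=0°]
step 3 (rotate(1, 90)): [θ0=180°, θ1=0°, θ2=0°]
step 4 (rotate(1, 180)): [θ0=180°, θ1=180°, θ2=0°]
step 5 (rotate(0, 180)): [θ0=0°, θ1=180°, θ2=0°]
step 6 (rotate(2, 90)): [θ0=0°, θ1=180°, θ2=90°]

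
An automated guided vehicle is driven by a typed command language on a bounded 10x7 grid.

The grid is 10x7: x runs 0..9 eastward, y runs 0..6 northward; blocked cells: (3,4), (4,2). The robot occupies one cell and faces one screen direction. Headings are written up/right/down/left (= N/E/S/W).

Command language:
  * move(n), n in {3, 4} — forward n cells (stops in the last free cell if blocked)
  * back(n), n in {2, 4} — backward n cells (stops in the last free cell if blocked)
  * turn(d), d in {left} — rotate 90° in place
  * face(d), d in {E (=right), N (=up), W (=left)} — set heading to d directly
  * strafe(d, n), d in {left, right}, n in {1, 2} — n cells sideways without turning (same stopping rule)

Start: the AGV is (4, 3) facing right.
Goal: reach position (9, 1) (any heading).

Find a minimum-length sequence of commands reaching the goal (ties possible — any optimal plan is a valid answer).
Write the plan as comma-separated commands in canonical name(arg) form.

initial: (4, 3) facing right
step 1 (move(3)): (7, 3) facing right
step 2 (move(3)): (9, 3) facing right
step 3 (strafe(right, 2)): (9, 1) facing right
minimal: 3 command(s), checked below 3.

move(3), move(3), strafe(right, 2)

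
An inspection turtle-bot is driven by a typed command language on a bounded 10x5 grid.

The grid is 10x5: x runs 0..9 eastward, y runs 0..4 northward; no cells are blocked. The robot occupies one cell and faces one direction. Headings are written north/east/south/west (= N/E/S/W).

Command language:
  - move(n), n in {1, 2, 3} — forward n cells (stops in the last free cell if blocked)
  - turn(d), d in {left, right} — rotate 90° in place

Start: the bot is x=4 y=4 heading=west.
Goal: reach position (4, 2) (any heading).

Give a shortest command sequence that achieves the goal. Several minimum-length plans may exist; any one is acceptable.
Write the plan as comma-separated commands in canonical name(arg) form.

start: x=4 y=4 heading=west
[1] after turn(left): x=4 y=4 heading=south
[2] after move(2): x=4 y=2 heading=south
no 1-step plan works, so 2 is optimal.

turn(left), move(2)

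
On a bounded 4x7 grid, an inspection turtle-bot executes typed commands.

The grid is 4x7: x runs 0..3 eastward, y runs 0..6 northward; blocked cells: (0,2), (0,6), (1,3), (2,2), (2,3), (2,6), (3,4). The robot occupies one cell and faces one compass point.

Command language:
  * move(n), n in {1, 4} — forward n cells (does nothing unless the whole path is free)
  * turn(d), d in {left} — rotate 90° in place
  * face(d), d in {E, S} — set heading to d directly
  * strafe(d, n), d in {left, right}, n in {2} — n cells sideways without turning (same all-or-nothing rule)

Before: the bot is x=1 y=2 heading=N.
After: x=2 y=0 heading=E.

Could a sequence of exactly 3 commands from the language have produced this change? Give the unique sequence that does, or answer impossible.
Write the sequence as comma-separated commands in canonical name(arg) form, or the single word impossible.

face(E), strafe(right, 2), move(1)

key: position moved to (2,0) AND the heading swung to E — translation plus rotation needed
t0: x=1 y=2 heading=N
t=1 face(E) ⇒ x=1 y=2 heading=E
t=2 strafe(right, 2) ⇒ x=1 y=0 heading=E
t=3 move(1) ⇒ x=2 y=0 heading=E
uniquely the one of 343 3-step routes that fits.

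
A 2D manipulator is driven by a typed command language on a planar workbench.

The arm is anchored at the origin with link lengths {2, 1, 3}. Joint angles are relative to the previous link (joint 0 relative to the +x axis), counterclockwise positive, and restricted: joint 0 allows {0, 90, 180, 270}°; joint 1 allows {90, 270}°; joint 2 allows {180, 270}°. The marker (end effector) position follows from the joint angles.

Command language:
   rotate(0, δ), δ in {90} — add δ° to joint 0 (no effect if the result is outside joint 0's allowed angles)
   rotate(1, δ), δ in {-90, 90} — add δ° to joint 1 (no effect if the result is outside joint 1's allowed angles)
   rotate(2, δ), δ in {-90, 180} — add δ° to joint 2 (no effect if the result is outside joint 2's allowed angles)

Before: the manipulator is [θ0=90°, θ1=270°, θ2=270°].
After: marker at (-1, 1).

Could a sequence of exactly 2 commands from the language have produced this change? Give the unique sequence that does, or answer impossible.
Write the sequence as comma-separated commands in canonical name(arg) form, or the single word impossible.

rotate(0, 90), rotate(0, 90)

from: [θ0=90°, θ1=270°, θ2=270°]
1. rotate(0, 90) → [θ0=180°, θ1=270°, θ2=270°]
2. rotate(0, 90) → [θ0=270°, θ1=270°, θ2=270°]
no rival 2-sequence matches.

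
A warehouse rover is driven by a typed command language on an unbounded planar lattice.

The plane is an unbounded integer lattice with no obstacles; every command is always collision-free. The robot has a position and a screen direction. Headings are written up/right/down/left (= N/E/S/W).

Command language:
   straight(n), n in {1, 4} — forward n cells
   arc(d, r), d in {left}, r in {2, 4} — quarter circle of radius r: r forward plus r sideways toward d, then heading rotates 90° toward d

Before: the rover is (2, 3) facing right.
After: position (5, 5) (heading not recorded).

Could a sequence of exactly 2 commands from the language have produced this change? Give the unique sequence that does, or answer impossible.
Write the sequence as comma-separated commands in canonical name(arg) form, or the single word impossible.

key: running arc(left, 2) before straight(1) would end elsewhere — order is forced
initial: (2, 3) facing right
1. straight(1) → (3, 3) facing right
2. arc(left, 2) → (5, 5) facing up
uniquely the one of 16 2-step routes that fits.

straight(1), arc(left, 2)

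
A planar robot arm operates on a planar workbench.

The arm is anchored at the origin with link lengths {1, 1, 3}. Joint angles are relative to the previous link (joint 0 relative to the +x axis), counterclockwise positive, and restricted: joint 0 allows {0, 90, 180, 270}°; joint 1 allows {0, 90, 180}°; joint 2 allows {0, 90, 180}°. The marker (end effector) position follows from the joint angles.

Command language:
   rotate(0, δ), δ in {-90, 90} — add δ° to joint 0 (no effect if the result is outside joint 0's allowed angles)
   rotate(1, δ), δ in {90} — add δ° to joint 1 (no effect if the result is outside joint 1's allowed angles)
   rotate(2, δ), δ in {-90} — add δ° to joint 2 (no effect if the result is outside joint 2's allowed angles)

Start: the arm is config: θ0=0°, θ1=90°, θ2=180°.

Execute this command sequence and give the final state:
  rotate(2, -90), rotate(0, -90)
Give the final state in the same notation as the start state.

t0: config: θ0=0°, θ1=90°, θ2=180°
[1] after rotate(2, -90): config: θ0=0°, θ1=90°, θ2=90°
[2] after rotate(0, -90): config: θ0=270°, θ1=90°, θ2=90°

config: θ0=270°, θ1=90°, θ2=90°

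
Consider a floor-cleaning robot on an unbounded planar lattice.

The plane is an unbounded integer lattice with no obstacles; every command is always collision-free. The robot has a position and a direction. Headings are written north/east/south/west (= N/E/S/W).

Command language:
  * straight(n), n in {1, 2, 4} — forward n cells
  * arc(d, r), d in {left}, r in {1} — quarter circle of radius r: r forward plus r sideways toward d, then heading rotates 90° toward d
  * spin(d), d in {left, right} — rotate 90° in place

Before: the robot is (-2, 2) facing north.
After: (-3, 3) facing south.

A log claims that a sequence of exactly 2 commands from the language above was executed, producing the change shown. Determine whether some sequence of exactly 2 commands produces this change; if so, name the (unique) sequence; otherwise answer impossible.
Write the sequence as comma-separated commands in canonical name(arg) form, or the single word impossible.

arc(left, 1), spin(left)

key: position moved to (-3,3) AND the heading swung to S — translation plus rotation needed
from: (-2, 2) facing north
[1] after arc(left, 1): (-3, 3) facing west
[2] after spin(left): (-3, 3) facing south
no other 2-command option fits: unique.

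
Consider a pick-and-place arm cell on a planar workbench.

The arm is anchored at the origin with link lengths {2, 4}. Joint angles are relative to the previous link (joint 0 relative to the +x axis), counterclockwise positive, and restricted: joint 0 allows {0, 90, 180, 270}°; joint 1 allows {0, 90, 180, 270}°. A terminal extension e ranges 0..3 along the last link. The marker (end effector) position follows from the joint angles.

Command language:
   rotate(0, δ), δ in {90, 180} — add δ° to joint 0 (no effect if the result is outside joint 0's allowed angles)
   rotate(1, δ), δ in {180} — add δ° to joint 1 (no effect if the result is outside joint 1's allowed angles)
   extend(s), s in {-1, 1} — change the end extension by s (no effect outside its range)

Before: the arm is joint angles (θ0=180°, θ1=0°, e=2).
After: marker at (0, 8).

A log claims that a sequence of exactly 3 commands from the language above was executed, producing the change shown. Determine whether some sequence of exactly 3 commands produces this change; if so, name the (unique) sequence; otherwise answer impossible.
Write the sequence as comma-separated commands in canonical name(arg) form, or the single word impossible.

rotate(0, 90), rotate(0, 90), rotate(0, 90)

t0: joint angles (θ0=180°, θ1=0°, e=2)
step 1 (rotate(0, 90)): joint angles (θ0=270°, θ1=0°, e=2)
step 2 (rotate(0, 90)): joint angles (θ0=0°, θ1=0°, e=2)
step 3 (rotate(0, 90)): joint angles (θ0=90°, θ1=0°, e=2)
uniquely the one of 125 3-step routes that fits.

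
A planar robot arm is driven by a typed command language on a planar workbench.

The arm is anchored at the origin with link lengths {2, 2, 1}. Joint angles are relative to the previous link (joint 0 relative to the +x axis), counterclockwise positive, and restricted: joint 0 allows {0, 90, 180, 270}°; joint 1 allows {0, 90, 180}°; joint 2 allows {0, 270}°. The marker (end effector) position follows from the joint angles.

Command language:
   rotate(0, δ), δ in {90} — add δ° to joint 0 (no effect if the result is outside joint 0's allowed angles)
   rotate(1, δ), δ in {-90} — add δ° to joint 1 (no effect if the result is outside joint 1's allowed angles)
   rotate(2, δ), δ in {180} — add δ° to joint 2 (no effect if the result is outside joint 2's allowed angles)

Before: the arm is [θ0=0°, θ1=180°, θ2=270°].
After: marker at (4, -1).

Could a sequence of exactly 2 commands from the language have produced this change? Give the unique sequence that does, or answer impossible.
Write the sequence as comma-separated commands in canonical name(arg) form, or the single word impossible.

rotate(1, -90), rotate(1, -90)

begin: [θ0=0°, θ1=180°, θ2=270°]
[1] after rotate(1, -90): [θ0=0°, θ1=90°, θ2=270°]
[2] after rotate(1, -90): [θ0=0°, θ1=0°, θ2=270°]
no other 2-command option fits: unique.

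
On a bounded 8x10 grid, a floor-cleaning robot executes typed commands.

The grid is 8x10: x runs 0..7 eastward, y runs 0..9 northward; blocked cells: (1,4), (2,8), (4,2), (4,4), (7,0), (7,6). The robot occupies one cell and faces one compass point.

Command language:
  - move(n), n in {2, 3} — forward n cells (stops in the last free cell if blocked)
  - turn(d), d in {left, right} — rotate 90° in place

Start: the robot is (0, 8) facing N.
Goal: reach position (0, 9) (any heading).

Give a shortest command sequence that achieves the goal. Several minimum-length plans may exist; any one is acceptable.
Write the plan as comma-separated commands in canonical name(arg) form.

move(3)

begin: (0, 8) facing N
[1] after move(3): (0, 9) facing N
nothing shorter than 1 reaches the goal.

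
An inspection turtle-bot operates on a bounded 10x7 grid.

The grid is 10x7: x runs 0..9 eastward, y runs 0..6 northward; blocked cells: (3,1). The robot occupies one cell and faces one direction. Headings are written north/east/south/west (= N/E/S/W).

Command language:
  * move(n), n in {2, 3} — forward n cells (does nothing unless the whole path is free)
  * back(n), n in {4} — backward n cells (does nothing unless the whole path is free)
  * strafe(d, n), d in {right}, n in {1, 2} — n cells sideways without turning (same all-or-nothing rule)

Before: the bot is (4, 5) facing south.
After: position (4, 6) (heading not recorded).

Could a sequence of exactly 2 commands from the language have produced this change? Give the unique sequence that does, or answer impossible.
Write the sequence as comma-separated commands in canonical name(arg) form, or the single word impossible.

key: running back(4) before move(3) would end elsewhere — order is forced
from: (4, 5) facing south
step 1 (move(3)): (4, 2) facing south
step 2 (back(4)): (4, 6) facing south
no rival 2-sequence matches.

move(3), back(4)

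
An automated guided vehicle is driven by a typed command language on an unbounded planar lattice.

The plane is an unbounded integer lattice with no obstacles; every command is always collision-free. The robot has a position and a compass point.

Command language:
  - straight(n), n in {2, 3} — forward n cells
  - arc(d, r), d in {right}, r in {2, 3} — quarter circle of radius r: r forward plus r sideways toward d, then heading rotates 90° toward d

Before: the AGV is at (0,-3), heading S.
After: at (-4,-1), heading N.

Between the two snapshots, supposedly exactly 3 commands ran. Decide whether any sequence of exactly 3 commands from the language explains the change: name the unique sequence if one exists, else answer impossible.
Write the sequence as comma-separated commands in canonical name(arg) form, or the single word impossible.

arc(right, 2), arc(right, 2), straight(2)

key: order matters: swapping arc(right, 2) and straight(2) lands elsewhere
begin: at (0,-3), heading S
step 1 (arc(right, 2)): at (-2,-5), heading W
step 2 (arc(right, 2)): at (-4,-3), heading N
step 3 (straight(2)): at (-4,-1), heading N
no other 3-command option fits: unique.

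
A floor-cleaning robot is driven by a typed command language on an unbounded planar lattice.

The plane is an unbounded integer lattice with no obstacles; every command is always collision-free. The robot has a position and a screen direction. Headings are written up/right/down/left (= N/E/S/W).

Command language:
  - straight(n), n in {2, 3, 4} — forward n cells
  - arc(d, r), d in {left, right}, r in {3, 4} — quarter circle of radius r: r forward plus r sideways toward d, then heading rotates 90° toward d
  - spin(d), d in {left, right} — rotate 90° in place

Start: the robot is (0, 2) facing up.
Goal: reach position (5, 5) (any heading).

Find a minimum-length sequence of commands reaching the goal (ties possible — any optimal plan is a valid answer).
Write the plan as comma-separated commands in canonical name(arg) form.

arc(right, 3), straight(2)

t0: (0, 2) facing up
[1] after arc(right, 3): (3, 5) facing right
[2] after straight(2): (5, 5) facing right
shorter routes all fall short; 2 is best.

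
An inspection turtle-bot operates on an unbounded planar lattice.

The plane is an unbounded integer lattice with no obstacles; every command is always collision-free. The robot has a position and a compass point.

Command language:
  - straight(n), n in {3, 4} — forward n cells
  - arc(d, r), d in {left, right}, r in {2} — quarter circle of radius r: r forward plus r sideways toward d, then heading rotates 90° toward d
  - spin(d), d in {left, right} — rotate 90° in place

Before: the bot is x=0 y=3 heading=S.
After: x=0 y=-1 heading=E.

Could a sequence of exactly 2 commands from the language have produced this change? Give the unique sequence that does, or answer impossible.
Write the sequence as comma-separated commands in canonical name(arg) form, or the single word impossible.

straight(4), spin(left)

key: order matters: swapping straight(4) and spin(left) lands elsewhere
t0: x=0 y=3 heading=S
t=1 straight(4) ⇒ x=0 y=-1 heading=S
t=2 spin(left) ⇒ x=0 y=-1 heading=E
all 36 alternatives checked — unique.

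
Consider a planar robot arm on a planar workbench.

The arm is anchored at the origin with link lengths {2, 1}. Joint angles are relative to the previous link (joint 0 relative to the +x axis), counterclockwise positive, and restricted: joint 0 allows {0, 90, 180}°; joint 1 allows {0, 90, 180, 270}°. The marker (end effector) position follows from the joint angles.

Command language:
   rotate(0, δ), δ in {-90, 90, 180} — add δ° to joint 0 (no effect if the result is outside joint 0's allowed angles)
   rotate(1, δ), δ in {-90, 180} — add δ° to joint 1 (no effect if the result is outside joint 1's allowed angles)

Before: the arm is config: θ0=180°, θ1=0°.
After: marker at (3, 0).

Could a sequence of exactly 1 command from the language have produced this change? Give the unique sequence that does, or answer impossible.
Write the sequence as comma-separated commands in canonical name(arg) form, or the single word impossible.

rotate(0, 180)

from: config: θ0=180°, θ1=0°
step 1 (rotate(0, 180)): config: θ0=0°, θ1=0°
all 5 alternatives checked — unique.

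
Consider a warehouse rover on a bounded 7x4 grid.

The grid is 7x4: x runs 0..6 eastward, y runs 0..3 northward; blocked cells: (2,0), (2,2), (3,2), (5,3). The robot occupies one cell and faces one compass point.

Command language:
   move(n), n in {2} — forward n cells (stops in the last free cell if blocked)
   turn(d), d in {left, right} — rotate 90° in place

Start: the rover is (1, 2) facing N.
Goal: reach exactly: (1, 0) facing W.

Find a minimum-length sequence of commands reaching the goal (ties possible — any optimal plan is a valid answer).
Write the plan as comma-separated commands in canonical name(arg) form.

initial: (1, 2) facing N
t=1 turn(right) ⇒ (1, 2) facing E
t=2 turn(right) ⇒ (1, 2) facing S
t=3 move(2) ⇒ (1, 0) facing S
t=4 turn(right) ⇒ (1, 0) facing W
shorter routes all fall short; 4 is best.

turn(right), turn(right), move(2), turn(right)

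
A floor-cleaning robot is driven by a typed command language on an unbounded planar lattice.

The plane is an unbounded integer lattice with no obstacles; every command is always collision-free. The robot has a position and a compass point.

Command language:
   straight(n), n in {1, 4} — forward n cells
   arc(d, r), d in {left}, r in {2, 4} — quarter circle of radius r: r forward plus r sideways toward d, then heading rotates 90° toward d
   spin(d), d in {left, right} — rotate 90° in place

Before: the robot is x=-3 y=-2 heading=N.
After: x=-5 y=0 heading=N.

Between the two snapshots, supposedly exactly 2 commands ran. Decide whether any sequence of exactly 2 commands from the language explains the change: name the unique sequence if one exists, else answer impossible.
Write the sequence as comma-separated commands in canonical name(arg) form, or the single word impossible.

key: heading stays N — rotations cancel among the 2 commands
initial: x=-3 y=-2 heading=N
1. arc(left, 2) → x=-5 y=0 heading=W
2. spin(right) → x=-5 y=0 heading=N
all 36 alternatives checked — unique.

arc(left, 2), spin(right)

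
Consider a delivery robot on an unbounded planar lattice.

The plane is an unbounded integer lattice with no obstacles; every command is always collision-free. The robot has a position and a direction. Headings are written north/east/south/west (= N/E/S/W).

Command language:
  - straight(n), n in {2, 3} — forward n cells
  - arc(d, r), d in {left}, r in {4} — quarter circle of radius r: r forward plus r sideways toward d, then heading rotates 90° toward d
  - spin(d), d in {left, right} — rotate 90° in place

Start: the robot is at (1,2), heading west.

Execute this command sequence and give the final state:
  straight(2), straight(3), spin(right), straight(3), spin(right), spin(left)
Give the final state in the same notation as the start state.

at (-4,5), heading north

t0: at (1,2), heading west
t=1 straight(2) ⇒ at (-1,2), heading west
t=2 straight(3) ⇒ at (-4,2), heading west
t=3 spin(right) ⇒ at (-4,2), heading north
t=4 straight(3) ⇒ at (-4,5), heading north
t=5 spin(right) ⇒ at (-4,5), heading east
t=6 spin(left) ⇒ at (-4,5), heading north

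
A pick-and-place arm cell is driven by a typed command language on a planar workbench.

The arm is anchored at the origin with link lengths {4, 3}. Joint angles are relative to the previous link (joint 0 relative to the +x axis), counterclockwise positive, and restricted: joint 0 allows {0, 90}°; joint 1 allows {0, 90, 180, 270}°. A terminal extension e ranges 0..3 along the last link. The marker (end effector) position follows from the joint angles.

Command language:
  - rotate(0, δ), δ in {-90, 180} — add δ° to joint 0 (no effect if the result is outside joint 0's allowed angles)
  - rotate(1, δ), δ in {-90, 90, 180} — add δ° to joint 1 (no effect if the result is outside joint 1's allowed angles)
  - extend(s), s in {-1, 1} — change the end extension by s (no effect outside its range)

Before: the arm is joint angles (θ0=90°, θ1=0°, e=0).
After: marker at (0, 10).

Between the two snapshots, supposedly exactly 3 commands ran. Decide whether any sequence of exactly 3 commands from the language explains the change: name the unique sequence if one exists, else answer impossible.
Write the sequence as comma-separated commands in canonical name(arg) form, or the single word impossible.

extend(1), extend(1), extend(1)

start: joint angles (θ0=90°, θ1=0°, e=0)
1. extend(1) → joint angles (θ0=90°, θ1=0°, e=1)
2. extend(1) → joint angles (θ0=90°, θ1=0°, e=2)
3. extend(1) → joint angles (θ0=90°, θ1=0°, e=3)
no other 3-command option fits: unique.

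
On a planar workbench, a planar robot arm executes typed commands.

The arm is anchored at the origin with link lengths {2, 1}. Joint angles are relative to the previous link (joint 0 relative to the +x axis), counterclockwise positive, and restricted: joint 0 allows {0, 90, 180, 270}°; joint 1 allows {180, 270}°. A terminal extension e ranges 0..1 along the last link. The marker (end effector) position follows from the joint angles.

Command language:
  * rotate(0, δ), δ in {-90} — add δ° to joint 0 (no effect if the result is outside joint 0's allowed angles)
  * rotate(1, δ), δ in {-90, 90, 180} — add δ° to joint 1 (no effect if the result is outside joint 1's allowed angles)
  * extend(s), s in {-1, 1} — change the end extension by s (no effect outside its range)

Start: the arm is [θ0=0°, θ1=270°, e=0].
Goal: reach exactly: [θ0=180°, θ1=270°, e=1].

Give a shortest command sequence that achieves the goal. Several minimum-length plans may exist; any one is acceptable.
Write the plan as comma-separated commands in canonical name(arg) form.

rotate(0, -90), rotate(0, -90), extend(1)

initial: [θ0=0°, θ1=270°, e=0]
step 1 (rotate(0, -90)): [θ0=270°, θ1=270°, e=0]
step 2 (rotate(0, -90)): [θ0=180°, θ1=270°, e=0]
step 3 (extend(1)): [θ0=180°, θ1=270°, e=1]
no 2-step plan works, so 3 is optimal.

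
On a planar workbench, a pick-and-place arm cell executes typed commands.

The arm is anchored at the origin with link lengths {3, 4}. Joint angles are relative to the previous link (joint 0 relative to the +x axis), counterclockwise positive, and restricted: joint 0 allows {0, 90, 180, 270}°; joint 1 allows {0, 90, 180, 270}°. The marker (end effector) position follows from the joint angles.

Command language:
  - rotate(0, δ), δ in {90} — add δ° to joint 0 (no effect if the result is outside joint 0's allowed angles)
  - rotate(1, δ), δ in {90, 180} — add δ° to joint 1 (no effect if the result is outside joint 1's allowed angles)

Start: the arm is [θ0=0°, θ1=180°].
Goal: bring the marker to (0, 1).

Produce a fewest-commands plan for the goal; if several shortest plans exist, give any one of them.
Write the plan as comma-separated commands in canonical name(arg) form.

rotate(0, 90), rotate(0, 90), rotate(0, 90)

begin: [θ0=0°, θ1=180°]
1. rotate(0, 90) → [θ0=90°, θ1=180°]
2. rotate(0, 90) → [θ0=180°, θ1=180°]
3. rotate(0, 90) → [θ0=270°, θ1=180°]
no 2-step plan works, so 3 is optimal.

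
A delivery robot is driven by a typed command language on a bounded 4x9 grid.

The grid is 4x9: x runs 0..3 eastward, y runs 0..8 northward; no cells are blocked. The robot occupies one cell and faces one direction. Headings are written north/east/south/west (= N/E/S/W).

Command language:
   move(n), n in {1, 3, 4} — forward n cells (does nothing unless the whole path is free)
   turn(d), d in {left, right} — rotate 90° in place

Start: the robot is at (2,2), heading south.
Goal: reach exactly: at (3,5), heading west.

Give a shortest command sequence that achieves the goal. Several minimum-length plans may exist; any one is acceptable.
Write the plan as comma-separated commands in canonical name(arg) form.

t0: at (2,2), heading south
1. turn(left) → at (2,2), heading east
2. move(1) → at (3,2), heading east
3. turn(left) → at (3,2), heading north
4. move(3) → at (3,5), heading north
5. turn(left) → at (3,5), heading west
shorter routes all fall short; 5 is best.

turn(left), move(1), turn(left), move(3), turn(left)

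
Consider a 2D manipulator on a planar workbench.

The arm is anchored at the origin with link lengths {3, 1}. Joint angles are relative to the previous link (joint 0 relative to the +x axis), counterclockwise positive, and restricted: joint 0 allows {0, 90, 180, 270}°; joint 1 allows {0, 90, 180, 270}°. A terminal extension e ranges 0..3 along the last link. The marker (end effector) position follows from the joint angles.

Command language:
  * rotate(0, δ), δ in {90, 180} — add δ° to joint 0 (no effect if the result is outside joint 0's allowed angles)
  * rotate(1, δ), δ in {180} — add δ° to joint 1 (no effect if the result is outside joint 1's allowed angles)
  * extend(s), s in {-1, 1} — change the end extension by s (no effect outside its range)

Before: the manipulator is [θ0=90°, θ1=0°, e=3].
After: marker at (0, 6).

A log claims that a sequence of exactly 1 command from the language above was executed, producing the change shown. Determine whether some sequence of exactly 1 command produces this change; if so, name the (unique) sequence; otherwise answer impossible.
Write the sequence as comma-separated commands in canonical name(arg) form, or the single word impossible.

from: [θ0=90°, θ1=0°, e=3]
[1] after extend(-1): [θ0=90°, θ1=0°, e=2]
no other 1-command option fits: unique.

extend(-1)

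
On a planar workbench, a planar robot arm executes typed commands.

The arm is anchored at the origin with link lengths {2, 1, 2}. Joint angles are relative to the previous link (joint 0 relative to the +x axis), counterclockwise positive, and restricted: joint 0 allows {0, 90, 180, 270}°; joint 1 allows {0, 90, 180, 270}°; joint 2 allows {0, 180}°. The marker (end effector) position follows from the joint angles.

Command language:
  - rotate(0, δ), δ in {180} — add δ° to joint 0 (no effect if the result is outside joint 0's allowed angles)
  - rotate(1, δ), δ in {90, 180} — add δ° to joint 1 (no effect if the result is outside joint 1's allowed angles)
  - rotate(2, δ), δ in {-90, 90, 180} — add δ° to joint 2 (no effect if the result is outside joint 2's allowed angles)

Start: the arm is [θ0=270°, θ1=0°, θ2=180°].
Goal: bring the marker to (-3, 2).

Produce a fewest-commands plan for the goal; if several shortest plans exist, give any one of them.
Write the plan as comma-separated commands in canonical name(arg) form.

from: [θ0=270°, θ1=0°, θ2=180°]
step 1 (rotate(1, 90)): [θ0=270°, θ1=90°, θ2=180°]
step 2 (rotate(2, 180)): [θ0=270°, θ1=90°, θ2=0°]
step 3 (rotate(0, 180)): [θ0=90°, θ1=90°, θ2=0°]
nothing shorter than 3 reaches the goal.

rotate(1, 90), rotate(2, 180), rotate(0, 180)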